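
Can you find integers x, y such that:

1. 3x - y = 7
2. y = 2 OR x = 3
Yes

Take x = 3, y = 2. Substituting into each constraint:
  (1) 3(3) + (-2) = 7 ✓
  (2) y = 2, target 2 ✓ (first branch holds)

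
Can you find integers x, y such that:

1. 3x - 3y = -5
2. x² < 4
No

Even the single constraint (3x - 3y = -5) is infeasible over the integers.

  - 3x - 3y = -5: every term on the left is divisible by 3, so the LHS ≡ 0 (mod 3), but the RHS -5 is not — no integer solution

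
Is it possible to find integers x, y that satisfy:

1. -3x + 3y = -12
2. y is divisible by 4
Yes

Take x = 4, y = 0. Substituting into each constraint:
  (1) -3(4) + 3(0) = -12 ✓
  (2) 0 = 4 × 0, remainder 0 ✓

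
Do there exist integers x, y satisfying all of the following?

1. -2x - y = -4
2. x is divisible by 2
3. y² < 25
Yes

Take x = 0, y = 4. Substituting into each constraint:
  (1) -2(0) + (-4) = -4 ✓
  (2) 0 = 2 × 0, remainder 0 ✓
  (3) y² = (4)² = 16, and 16 < 25 ✓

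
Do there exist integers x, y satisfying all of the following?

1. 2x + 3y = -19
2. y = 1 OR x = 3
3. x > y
No

The full constraint system is jointly infeasible over the integers. Each constraint and what it forces:

  - 2x + 3y = -19: is a linear equation tying the variables together
  - y = 1 OR x = 3: forces a choice: either y = 1 or x = 3
  - x > y: bounds one variable relative to another variable

Split on the disjunction (y = 1 OR x = 3):
  • If y = 1: the equation forces x = -11, giving (y, x) = (1, -11), which violates x > y.
  • If x = 3: with x = 3, every remaining term of the linear equation is divisible by 3, so the left side is ≡ 0 (mod 3); but the right side -25 ≡ 2 (mod 3). No integers can satisfy it.
Both branches are infeasible, so the system has no integer solution.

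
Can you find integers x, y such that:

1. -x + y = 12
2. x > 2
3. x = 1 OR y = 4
No

The full constraint system is jointly infeasible over the integers. Each constraint and what it forces:

  - -x + y = 12: is a linear equation tying the variables together
  - x > 2: bounds one variable relative to a constant
  - x = 1 OR y = 4: forces a choice: either x = 1 or y = 4

Split on the disjunction (x = 1 OR y = 4):
  • If x = 1: this contradicts the bound x ≥ 3.
  • If y = 4: the equation forces x = -8, which contradicts the bound x ≥ 3.
Both branches are infeasible, so the system has no integer solution.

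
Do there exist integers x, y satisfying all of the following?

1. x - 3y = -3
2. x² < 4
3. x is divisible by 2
Yes

Take x = 0, y = 1. Substituting into each constraint:
  (1) 0 - 3(1) = -3 ✓
  (2) x² = (0)² = 0, and 0 < 4 ✓
  (3) 0 = 2 × 0, remainder 0 ✓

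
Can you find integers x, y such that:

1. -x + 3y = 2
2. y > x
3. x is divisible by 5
Yes

Take x = -5, y = -1. Substituting into each constraint:
  (1) 5 + 3(-1) = 2 ✓
  (2) -1 > -5 ✓
  (3) -5 = 5 × -1, remainder 0 ✓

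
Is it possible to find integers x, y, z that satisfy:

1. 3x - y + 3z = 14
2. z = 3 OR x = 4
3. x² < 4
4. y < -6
Yes

Take x = -1, y = -8, z = 3. Substituting into each constraint:
  (1) 3(-1) + 8 + 3(3) = 14 ✓
  (2) z = 3, target 3 ✓ (first branch holds)
  (3) x² = (-1)² = 1, and 1 < 4 ✓
  (4) -8 < -6 ✓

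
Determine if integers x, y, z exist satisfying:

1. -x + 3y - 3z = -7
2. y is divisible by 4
Yes

Take x = 1, y = 0, z = 2. Substituting into each constraint:
  (1) (-1) + 3(0) - 3(2) = -7 ✓
  (2) 0 = 4 × 0, remainder 0 ✓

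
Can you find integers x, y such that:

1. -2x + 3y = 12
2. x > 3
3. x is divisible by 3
Yes

Take x = 6, y = 8. Substituting into each constraint:
  (1) -2(6) + 3(8) = 12 ✓
  (2) 6 > 3 ✓
  (3) 6 = 3 × 2, remainder 0 ✓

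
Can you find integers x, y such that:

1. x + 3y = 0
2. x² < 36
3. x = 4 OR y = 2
No

The full constraint system is jointly infeasible over the integers. Each constraint and what it forces:

  - x + 3y = 0: is a linear equation tying the variables together
  - x² < 36: restricts x to |x| ≤ 5
  - x = 4 OR y = 2: forces a choice: either x = 4 or y = 2

Split on the disjunction (x = 4 OR y = 2):
  • If x = 4: with x = 4, every remaining term of the linear equation is divisible by 3, so the left side is ≡ 0 (mod 3); but the right side -4 ≡ 2 (mod 3). No integers can satisfy it.
  • If y = 2: the equation forces x = -6, but x² < 36 requires |x| ≤ 5.
Both branches are infeasible, so the system has no integer solution.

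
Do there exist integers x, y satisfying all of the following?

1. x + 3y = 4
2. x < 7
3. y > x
Yes

Take x = -2, y = 2. Substituting into each constraint:
  (1) (-2) + 3(2) = 4 ✓
  (2) -2 < 7 ✓
  (3) 2 > -2 ✓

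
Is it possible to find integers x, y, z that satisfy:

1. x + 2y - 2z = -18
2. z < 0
Yes

Take x = 0, y = -10, z = -1. Substituting into each constraint:
  (1) 0 + 2(-10) - 2(-1) = -18 ✓
  (2) -1 < 0 ✓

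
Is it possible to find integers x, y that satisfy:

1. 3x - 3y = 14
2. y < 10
No

Even the single constraint (3x - 3y = 14) is infeasible over the integers.

  - 3x - 3y = 14: every term on the left is divisible by 3, so the LHS ≡ 0 (mod 3), but the RHS 14 is not — no integer solution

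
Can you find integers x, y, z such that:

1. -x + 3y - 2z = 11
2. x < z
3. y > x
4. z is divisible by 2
Yes

Take x = -2, y = 3, z = 0. Substituting into each constraint:
  (1) 2 + 3(3) - 2(0) = 11 ✓
  (2) -2 < 0 ✓
  (3) 3 > -2 ✓
  (4) 0 = 2 × 0, remainder 0 ✓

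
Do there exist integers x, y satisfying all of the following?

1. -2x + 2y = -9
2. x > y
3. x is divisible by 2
No

Even the single constraint (-2x + 2y = -9) is infeasible over the integers.

  - -2x + 2y = -9: every term on the left is divisible by 2, so the LHS ≡ 0 (mod 2), but the RHS -9 is not — no integer solution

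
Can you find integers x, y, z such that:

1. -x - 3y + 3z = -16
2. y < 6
Yes

Take x = 16, y = 0, z = 0. Substituting into each constraint:
  (1) (-16) - 3(0) + 3(0) = -16 ✓
  (2) 0 < 6 ✓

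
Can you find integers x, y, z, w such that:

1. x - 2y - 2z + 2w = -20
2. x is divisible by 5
Yes

Take x = 0, y = 10, z = 0, w = 0. Substituting into each constraint:
  (1) 0 - 2(10) - 2(0) + 2(0) = -20 ✓
  (2) 0 = 5 × 0, remainder 0 ✓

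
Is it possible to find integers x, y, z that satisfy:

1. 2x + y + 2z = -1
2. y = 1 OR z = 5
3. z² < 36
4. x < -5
Yes

Take x = -6, y = 1, z = 5. Substituting into each constraint:
  (1) 2(-6) + 1 + 2(5) = -1 ✓
  (2) y = 1, target 1 ✓ (first branch holds)
  (3) z² = (5)² = 25, and 25 < 36 ✓
  (4) -6 < -5 ✓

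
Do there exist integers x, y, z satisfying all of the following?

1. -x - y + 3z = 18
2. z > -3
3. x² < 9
Yes

Take x = 0, y = 0, z = 6. Substituting into each constraint:
  (1) 0 + 0 + 3(6) = 18 ✓
  (2) 6 > -3 ✓
  (3) x² = (0)² = 0, and 0 < 9 ✓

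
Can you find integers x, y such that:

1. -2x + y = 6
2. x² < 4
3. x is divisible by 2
Yes

Take x = 0, y = 6. Substituting into each constraint:
  (1) -2(0) + 6 = 6 ✓
  (2) x² = (0)² = 0, and 0 < 4 ✓
  (3) 0 = 2 × 0, remainder 0 ✓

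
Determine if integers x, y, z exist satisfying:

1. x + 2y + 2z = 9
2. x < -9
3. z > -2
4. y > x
Yes

Take x = -11, y = 0, z = 10. Substituting into each constraint:
  (1) (-11) + 2(0) + 2(10) = 9 ✓
  (2) -11 < -9 ✓
  (3) 10 > -2 ✓
  (4) 0 > -11 ✓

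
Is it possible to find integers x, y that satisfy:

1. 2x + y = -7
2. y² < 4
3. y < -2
No

A contradictory subset is {y² < 4, y < -2}. No integer assignment can satisfy these jointly:

  - y² < 4: restricts y to |y| ≤ 1
  - y < -2: bounds one variable relative to a constant

Direct contradiction: the bounds on y require y ≥ -1 and y ≤ -3 simultaneously, which is empty.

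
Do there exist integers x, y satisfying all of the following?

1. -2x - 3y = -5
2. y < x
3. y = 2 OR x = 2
No

The full constraint system is jointly infeasible over the integers. Each constraint and what it forces:

  - -2x - 3y = -5: is a linear equation tying the variables together
  - y < x: bounds one variable relative to another variable
  - y = 2 OR x = 2: forces a choice: either y = 2 or x = 2

Split on the disjunction (y = 2 OR x = 2):
  • If y = 2: with y = 2, every remaining term of the linear equation is divisible by 2, so the left side is ≡ 0 (mod 2); but the right side 1 ≡ 1 (mod 2). No integers can satisfy it.
  • If x = 2: with x = 2, every remaining term of the linear equation is divisible by 3, so the left side is ≡ 0 (mod 3); but the right side -1 ≡ 2 (mod 3). No integers can satisfy it.
Both branches are infeasible, so the system has no integer solution.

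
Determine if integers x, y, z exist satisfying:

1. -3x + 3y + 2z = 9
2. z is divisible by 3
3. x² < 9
Yes

Take x = 0, y = 3, z = 0. Substituting into each constraint:
  (1) -3(0) + 3(3) + 2(0) = 9 ✓
  (2) 0 = 3 × 0, remainder 0 ✓
  (3) x² = (0)² = 0, and 0 < 9 ✓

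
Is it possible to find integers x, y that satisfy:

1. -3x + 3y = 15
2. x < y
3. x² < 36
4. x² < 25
Yes

Take x = 0, y = 5. Substituting into each constraint:
  (1) -3(0) + 3(5) = 15 ✓
  (2) 0 < 5 ✓
  (3) x² = (0)² = 0, and 0 < 36 ✓
  (4) x² = (0)² = 0, and 0 < 25 ✓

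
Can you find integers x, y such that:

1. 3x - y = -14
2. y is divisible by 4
Yes

Take x = 2, y = 20. Substituting into each constraint:
  (1) 3(2) + (-20) = -14 ✓
  (2) 20 = 4 × 5, remainder 0 ✓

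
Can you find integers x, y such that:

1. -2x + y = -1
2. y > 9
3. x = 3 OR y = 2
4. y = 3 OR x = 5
No

A contradictory subset is {-2x + y = -1, y > 9, x = 3 OR y = 2}. No integer assignment can satisfy these jointly:

  - -2x + y = -1: is a linear equation tying the variables together
  - y > 9: bounds one variable relative to a constant
  - x = 3 OR y = 2: forces a choice: either x = 3 or y = 2

Split on the disjunction (x = 3 OR y = 2):
  • If x = 3: the equation forces y = 5, which contradicts the bound y ≥ 10.
  • If y = 2: this contradicts the bound y ≥ 10.
Both branches are infeasible, so the system has no integer solution.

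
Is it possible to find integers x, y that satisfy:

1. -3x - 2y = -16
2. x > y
Yes

Take x = 4, y = 2. Substituting into each constraint:
  (1) -3(4) - 2(2) = -16 ✓
  (2) 4 > 2 ✓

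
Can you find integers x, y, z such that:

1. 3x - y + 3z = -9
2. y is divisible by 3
Yes

Take x = 0, y = 0, z = -3. Substituting into each constraint:
  (1) 3(0) + 0 + 3(-3) = -9 ✓
  (2) 0 = 3 × 0, remainder 0 ✓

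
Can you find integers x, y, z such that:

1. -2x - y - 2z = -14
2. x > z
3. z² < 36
Yes

Take x = 1, y = 12, z = 0. Substituting into each constraint:
  (1) -2(1) + (-12) - 2(0) = -14 ✓
  (2) 1 > 0 ✓
  (3) z² = (0)² = 0, and 0 < 36 ✓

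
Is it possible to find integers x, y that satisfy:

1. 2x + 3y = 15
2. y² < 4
Yes

Take x = 6, y = 1. Substituting into each constraint:
  (1) 2(6) + 3(1) = 15 ✓
  (2) y² = (1)² = 1, and 1 < 4 ✓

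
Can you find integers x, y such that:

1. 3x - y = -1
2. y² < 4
Yes

Take x = 0, y = 1. Substituting into each constraint:
  (1) 3(0) + (-1) = -1 ✓
  (2) y² = (1)² = 1, and 1 < 4 ✓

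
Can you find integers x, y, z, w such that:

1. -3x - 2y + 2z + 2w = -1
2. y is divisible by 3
Yes

Take x = 1, y = 0, z = 1, w = 0. Substituting into each constraint:
  (1) -3(1) - 2(0) + 2(1) + 2(0) = -1 ✓
  (2) 0 = 3 × 0, remainder 0 ✓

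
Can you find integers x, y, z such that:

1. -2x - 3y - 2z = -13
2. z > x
Yes

Take x = 2, y = 1, z = 3. Substituting into each constraint:
  (1) -2(2) - 3(1) - 2(3) = -13 ✓
  (2) 3 > 2 ✓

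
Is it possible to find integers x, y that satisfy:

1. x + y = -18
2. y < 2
Yes

Take x = -18, y = 0. Substituting into each constraint:
  (1) (-18) + 0 = -18 ✓
  (2) 0 < 2 ✓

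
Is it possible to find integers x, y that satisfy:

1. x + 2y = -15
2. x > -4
Yes

Take x = 1, y = -8. Substituting into each constraint:
  (1) 1 + 2(-8) = -15 ✓
  (2) 1 > -4 ✓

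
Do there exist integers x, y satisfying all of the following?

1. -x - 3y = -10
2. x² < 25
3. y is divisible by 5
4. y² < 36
No

A contradictory subset is {-x - 3y = -10, x² < 25, y is divisible by 5}. No integer assignment can satisfy these jointly:

  - -x - 3y = -10: is a linear equation tying the variables together
  - x² < 25: restricts x to |x| ≤ 4
  - y is divisible by 5: restricts y to multiples of 5

The bounds confine x to {-4, -3, -2, -1, 0, 1, 2, 3, 4}. For each value, substitute into the equation:
  • x = -4: the equation gives -3y = -14, so y would not be an integer.
  • x = -3: the equation gives -3y = -13, so y would not be an integer.
  • x = -2: the equation forces y = 4, but 5 does not divide 4.
  • x = -1: the equation gives -3y = -11, so y would not be an integer.
  • x = 0: the equation gives -3y = -10, so y would not be an integer.
  • x = 1: the equation forces y = 3, but 5 does not divide 3.
  • x = 2: the equation gives -3y = -8, so y would not be an integer.
  • x = 3: the equation gives -3y = -7, so y would not be an integer.
  • x = 4: the equation forces y = 2, but 5 does not divide 2.
Every case fails, so no integer solution exists.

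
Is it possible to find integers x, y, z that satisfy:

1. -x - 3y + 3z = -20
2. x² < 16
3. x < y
Yes

Take x = -1, y = 0, z = -7. Substituting into each constraint:
  (1) 1 - 3(0) + 3(-7) = -20 ✓
  (2) x² = (-1)² = 1, and 1 < 16 ✓
  (3) -1 < 0 ✓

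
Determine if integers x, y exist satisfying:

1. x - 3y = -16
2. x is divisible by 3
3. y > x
No

A contradictory subset is {x - 3y = -16, x is divisible by 3}. No integer assignment can satisfy these jointly:

  - x - 3y = -16: is a linear equation tying the variables together
  - x is divisible by 3: restricts x to multiples of 3

Modular obstruction: writing x = 3x', every remaining term of the linear equation is divisible by 3, so the left side is ≡ 0 (mod 3); but the right side -16 ≡ 2 (mod 3). No integers can satisfy it.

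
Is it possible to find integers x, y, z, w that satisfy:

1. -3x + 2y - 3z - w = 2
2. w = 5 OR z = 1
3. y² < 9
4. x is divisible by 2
Yes

Take x = 0, y = 2, z = -1, w = 5. Substituting into each constraint:
  (1) -3(0) + 2(2) - 3(-1) + (-5) = 2 ✓
  (2) w = 5, target 5 ✓ (first branch holds)
  (3) y² = (2)² = 4, and 4 < 9 ✓
  (4) 0 = 2 × 0, remainder 0 ✓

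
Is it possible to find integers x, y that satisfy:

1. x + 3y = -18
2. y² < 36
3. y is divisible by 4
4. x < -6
Yes

Take x = -18, y = 0. Substituting into each constraint:
  (1) (-18) + 3(0) = -18 ✓
  (2) y² = (0)² = 0, and 0 < 36 ✓
  (3) 0 = 4 × 0, remainder 0 ✓
  (4) -18 < -6 ✓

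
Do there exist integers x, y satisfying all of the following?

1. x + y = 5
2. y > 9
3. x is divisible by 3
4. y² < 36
No

A contradictory subset is {y > 9, y² < 36}. No integer assignment can satisfy these jointly:

  - y > 9: bounds one variable relative to a constant
  - y² < 36: restricts y to |y| ≤ 5

Direct contradiction: the bounds on y require y ≥ 10 and y ≤ 5 simultaneously, which is empty.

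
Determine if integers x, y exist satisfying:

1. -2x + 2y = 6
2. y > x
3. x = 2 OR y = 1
Yes

Take x = -2, y = 1. Substituting into each constraint:
  (1) -2(-2) + 2(1) = 6 ✓
  (2) 1 > -2 ✓
  (3) y = 1, target 1 ✓ (second branch holds)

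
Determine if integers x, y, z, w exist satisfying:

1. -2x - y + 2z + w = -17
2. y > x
Yes

Take x = -1, y = 0, z = 0, w = -19. Substituting into each constraint:
  (1) -2(-1) + 0 + 2(0) + (-19) = -17 ✓
  (2) 0 > -1 ✓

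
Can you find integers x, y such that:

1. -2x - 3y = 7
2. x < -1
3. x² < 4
No

A contradictory subset is {x < -1, x² < 4}. No integer assignment can satisfy these jointly:

  - x < -1: bounds one variable relative to a constant
  - x² < 4: restricts x to |x| ≤ 1

Direct contradiction: the bounds on x require x ≥ -1 and x ≤ -2 simultaneously, which is empty.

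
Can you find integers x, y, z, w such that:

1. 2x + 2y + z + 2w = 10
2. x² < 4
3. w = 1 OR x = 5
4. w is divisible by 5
No

A contradictory subset is {x² < 4, w = 1 OR x = 5, w is divisible by 5}. No integer assignment can satisfy these jointly:

  - x² < 4: restricts x to |x| ≤ 1
  - w = 1 OR x = 5: forces a choice: either w = 1 or x = 5
  - w is divisible by 5: restricts w to multiples of 5

Split on the disjunction (w = 1 OR x = 5):
  • If w = 1: this contradicts the divisibility constraint — 1 is not a multiple of 5.
  • If x = 5: this contradicts x² < 4, which requires |x| ≤ 1.
Both branches are infeasible, so the system has no integer solution.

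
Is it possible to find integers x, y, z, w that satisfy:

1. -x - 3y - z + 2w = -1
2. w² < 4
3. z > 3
Yes

Take x = -3, y = 0, z = 4, w = 0. Substituting into each constraint:
  (1) 3 - 3(0) + (-4) + 2(0) = -1 ✓
  (2) w² = (0)² = 0, and 0 < 4 ✓
  (3) 4 > 3 ✓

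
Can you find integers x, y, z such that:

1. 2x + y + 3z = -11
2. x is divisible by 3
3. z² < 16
Yes

Take x = 0, y = -17, z = 2. Substituting into each constraint:
  (1) 2(0) + (-17) + 3(2) = -11 ✓
  (2) 0 = 3 × 0, remainder 0 ✓
  (3) z² = (2)² = 4, and 4 < 16 ✓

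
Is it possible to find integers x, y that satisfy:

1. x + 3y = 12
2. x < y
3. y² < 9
No

The full constraint system is jointly infeasible over the integers. Each constraint and what it forces:

  - x + 3y = 12: is a linear equation tying the variables together
  - x < y: bounds one variable relative to another variable
  - y² < 9: restricts y to |y| ≤ 2

Propagating the comparison: x < y and y ≤ 2 give x ≤ 1. Range argument: with x ∈ [−∞, 1], y ∈ [-2, 2], the left side of the equation is at most 7, but the right side is 12 > 7. No integer solution exists.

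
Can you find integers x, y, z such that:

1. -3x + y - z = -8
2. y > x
Yes

Take x = 0, y = 1, z = 9. Substituting into each constraint:
  (1) -3(0) + 1 + (-9) = -8 ✓
  (2) 1 > 0 ✓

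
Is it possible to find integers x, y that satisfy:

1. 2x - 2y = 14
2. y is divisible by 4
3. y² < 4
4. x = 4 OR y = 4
No

The full constraint system is jointly infeasible over the integers. Each constraint and what it forces:

  - 2x - 2y = 14: is a linear equation tying the variables together
  - y is divisible by 4: restricts y to multiples of 4
  - y² < 4: restricts y to |y| ≤ 1
  - x = 4 OR y = 4: forces a choice: either x = 4 or y = 4

Split on the disjunction (x = 4 OR y = 4):
  • If x = 4: with x = 4, writing y = 4y', every remaining term of the linear equation is divisible by 8, so the left side is ≡ 0 (mod 8); but the right side 6 ≡ 6 (mod 8). No integers can satisfy it.
  • If y = 4: this contradicts y² < 4, which requires |y| ≤ 1.
Both branches are infeasible, so the system has no integer solution.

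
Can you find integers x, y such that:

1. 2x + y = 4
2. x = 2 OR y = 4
Yes

Take x = 0, y = 4. Substituting into each constraint:
  (1) 2(0) + 4 = 4 ✓
  (2) y = 4, target 4 ✓ (second branch holds)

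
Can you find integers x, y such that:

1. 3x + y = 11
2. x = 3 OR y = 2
Yes

Take x = 3, y = 2. Substituting into each constraint:
  (1) 3(3) + 2 = 11 ✓
  (2) x = 3, target 3 ✓ (first branch holds)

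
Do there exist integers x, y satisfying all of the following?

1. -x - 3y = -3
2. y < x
Yes

Take x = 3, y = 0. Substituting into each constraint:
  (1) (-3) - 3(0) = -3 ✓
  (2) 0 < 3 ✓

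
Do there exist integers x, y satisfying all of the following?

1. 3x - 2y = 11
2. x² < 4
Yes

Take x = 1, y = -4. Substituting into each constraint:
  (1) 3(1) - 2(-4) = 11 ✓
  (2) x² = (1)² = 1, and 1 < 4 ✓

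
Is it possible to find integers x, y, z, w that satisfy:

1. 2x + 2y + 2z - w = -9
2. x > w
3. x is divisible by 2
Yes

Take x = 0, y = -5, z = 0, w = -1. Substituting into each constraint:
  (1) 2(0) + 2(-5) + 2(0) + 1 = -9 ✓
  (2) 0 > -1 ✓
  (3) 0 = 2 × 0, remainder 0 ✓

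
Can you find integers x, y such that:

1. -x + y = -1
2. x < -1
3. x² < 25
Yes

Take x = -2, y = -3. Substituting into each constraint:
  (1) 2 + (-3) = -1 ✓
  (2) -2 < -1 ✓
  (3) x² = (-2)² = 4, and 4 < 25 ✓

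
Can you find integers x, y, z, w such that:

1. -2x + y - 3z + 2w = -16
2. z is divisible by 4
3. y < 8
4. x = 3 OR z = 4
Yes

Take x = 0, y = -4, z = 4, w = 0. Substituting into each constraint:
  (1) -2(0) + (-4) - 3(4) + 2(0) = -16 ✓
  (2) 4 = 4 × 1, remainder 0 ✓
  (3) -4 < 8 ✓
  (4) z = 4, target 4 ✓ (second branch holds)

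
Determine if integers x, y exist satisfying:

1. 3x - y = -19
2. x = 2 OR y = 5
Yes

Take x = 2, y = 25. Substituting into each constraint:
  (1) 3(2) + (-25) = -19 ✓
  (2) x = 2, target 2 ✓ (first branch holds)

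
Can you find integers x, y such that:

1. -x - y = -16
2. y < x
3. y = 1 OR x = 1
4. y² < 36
Yes

Take x = 15, y = 1. Substituting into each constraint:
  (1) (-15) + (-1) = -16 ✓
  (2) 1 < 15 ✓
  (3) y = 1, target 1 ✓ (first branch holds)
  (4) y² = (1)² = 1, and 1 < 36 ✓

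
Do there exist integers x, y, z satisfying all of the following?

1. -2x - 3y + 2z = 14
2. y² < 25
Yes

Take x = 0, y = -4, z = 1. Substituting into each constraint:
  (1) -2(0) - 3(-4) + 2(1) = 14 ✓
  (2) y² = (-4)² = 16, and 16 < 25 ✓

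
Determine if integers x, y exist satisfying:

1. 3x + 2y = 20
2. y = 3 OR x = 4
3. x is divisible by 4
Yes

Take x = 4, y = 4. Substituting into each constraint:
  (1) 3(4) + 2(4) = 20 ✓
  (2) x = 4, target 4 ✓ (second branch holds)
  (3) 4 = 4 × 1, remainder 0 ✓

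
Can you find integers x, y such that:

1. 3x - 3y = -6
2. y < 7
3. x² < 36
Yes

Take x = 0, y = 2. Substituting into each constraint:
  (1) 3(0) - 3(2) = -6 ✓
  (2) 2 < 7 ✓
  (3) x² = (0)² = 0, and 0 < 36 ✓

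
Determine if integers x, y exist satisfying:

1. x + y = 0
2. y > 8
Yes

Take x = -9, y = 9. Substituting into each constraint:
  (1) (-9) + 9 = 0 ✓
  (2) 9 > 8 ✓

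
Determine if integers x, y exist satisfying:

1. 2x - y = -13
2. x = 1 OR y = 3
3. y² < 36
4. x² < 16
No

The full constraint system is jointly infeasible over the integers. Each constraint and what it forces:

  - 2x - y = -13: is a linear equation tying the variables together
  - x = 1 OR y = 3: forces a choice: either x = 1 or y = 3
  - y² < 36: restricts y to |y| ≤ 5
  - x² < 16: restricts x to |x| ≤ 3

Split on the disjunction (x = 1 OR y = 3):
  • If x = 1: the equation forces y = 15, but y² < 36 requires |y| ≤ 5.
  • If y = 3: the equation forces x = -5, but x² < 16 requires |x| ≤ 3.
Both branches are infeasible, so the system has no integer solution.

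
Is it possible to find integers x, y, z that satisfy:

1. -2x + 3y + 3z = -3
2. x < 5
Yes

Take x = 0, y = 0, z = -1. Substituting into each constraint:
  (1) -2(0) + 3(0) + 3(-1) = -3 ✓
  (2) 0 < 5 ✓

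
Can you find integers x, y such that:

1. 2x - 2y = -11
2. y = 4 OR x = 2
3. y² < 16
No

Even the single constraint (2x - 2y = -11) is infeasible over the integers.

  - 2x - 2y = -11: every term on the left is divisible by 2, so the LHS ≡ 0 (mod 2), but the RHS -11 is not — no integer solution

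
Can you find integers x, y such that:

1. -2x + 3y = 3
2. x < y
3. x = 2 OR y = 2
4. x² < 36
No

A contradictory subset is {-2x + 3y = 3, x < y, x = 2 OR y = 2}. No integer assignment can satisfy these jointly:

  - -2x + 3y = 3: is a linear equation tying the variables together
  - x < y: bounds one variable relative to another variable
  - x = 2 OR y = 2: forces a choice: either x = 2 or y = 2

Split on the disjunction (x = 2 OR y = 2):
  • If x = 2: with x = 2, every remaining term of the linear equation is divisible by 3, so the left side is ≡ 0 (mod 3); but the right side 7 ≡ 1 (mod 3). No integers can satisfy it.
  • If y = 2: with y = 2, every remaining term of the linear equation is divisible by 2, so the left side is ≡ 0 (mod 2); but the right side -3 ≡ 1 (mod 2). No integers can satisfy it.
Both branches are infeasible, so the system has no integer solution.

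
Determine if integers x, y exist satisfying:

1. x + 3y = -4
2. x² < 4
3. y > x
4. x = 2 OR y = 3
No

The full constraint system is jointly infeasible over the integers. Each constraint and what it forces:

  - x + 3y = -4: is a linear equation tying the variables together
  - x² < 4: restricts x to |x| ≤ 1
  - y > x: bounds one variable relative to another variable
  - x = 2 OR y = 3: forces a choice: either x = 2 or y = 3

Split on the disjunction (x = 2 OR y = 3):
  • If x = 2: this contradicts x² < 4, which requires |x| ≤ 1.
  • If y = 3: the equation forces x = -13, but x² < 4 requires |x| ≤ 1.
Both branches are infeasible, so the system has no integer solution.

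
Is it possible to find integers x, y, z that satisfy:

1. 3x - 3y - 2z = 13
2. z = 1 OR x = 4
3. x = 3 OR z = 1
Yes

Take x = 0, y = -5, z = 1. Substituting into each constraint:
  (1) 3(0) - 3(-5) - 2(1) = 13 ✓
  (2) z = 1, target 1 ✓ (first branch holds)
  (3) z = 1, target 1 ✓ (second branch holds)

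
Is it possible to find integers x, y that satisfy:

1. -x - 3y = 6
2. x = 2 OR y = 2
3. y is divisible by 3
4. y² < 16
No

A contradictory subset is {-x - 3y = 6, x = 2 OR y = 2, y is divisible by 3}. No integer assignment can satisfy these jointly:

  - -x - 3y = 6: is a linear equation tying the variables together
  - x = 2 OR y = 2: forces a choice: either x = 2 or y = 2
  - y is divisible by 3: restricts y to multiples of 3

Split on the disjunction (x = 2 OR y = 2):
  • If x = 2: with x = 2, writing y = 3y', every remaining term of the linear equation is divisible by 9, so the left side is ≡ 0 (mod 9); but the right side 8 ≡ 8 (mod 9). No integers can satisfy it.
  • If y = 2: this contradicts the divisibility constraint — 2 is not a multiple of 3.
Both branches are infeasible, so the system has no integer solution.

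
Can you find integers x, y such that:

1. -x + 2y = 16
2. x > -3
Yes

Take x = -2, y = 7. Substituting into each constraint:
  (1) 2 + 2(7) = 16 ✓
  (2) -2 > -3 ✓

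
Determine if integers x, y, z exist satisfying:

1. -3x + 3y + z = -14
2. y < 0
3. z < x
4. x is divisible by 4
Yes

Take x = 0, y = -4, z = -2. Substituting into each constraint:
  (1) -3(0) + 3(-4) + (-2) = -14 ✓
  (2) -4 < 0 ✓
  (3) -2 < 0 ✓
  (4) 0 = 4 × 0, remainder 0 ✓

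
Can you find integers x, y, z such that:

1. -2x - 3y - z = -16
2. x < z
Yes

Take x = -1, y = 6, z = 0. Substituting into each constraint:
  (1) -2(-1) - 3(6) + 0 = -16 ✓
  (2) -1 < 0 ✓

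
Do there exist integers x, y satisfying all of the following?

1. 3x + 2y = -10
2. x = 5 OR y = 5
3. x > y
No

The full constraint system is jointly infeasible over the integers. Each constraint and what it forces:

  - 3x + 2y = -10: is a linear equation tying the variables together
  - x = 5 OR y = 5: forces a choice: either x = 5 or y = 5
  - x > y: bounds one variable relative to another variable

Split on the disjunction (x = 5 OR y = 5):
  • If x = 5: with x = 5, every remaining term of the linear equation is divisible by 2, so the left side is ≡ 0 (mod 2); but the right side -25 ≡ 1 (mod 2). No integers can satisfy it.
  • If y = 5: with y = 5, every remaining term of the linear equation is divisible by 3, so the left side is ≡ 0 (mod 3); but the right side -20 ≡ 1 (mod 3). No integers can satisfy it.
Both branches are infeasible, so the system has no integer solution.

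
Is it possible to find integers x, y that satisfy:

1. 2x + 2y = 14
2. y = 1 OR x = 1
Yes

Take x = 1, y = 6. Substituting into each constraint:
  (1) 2(1) + 2(6) = 14 ✓
  (2) x = 1, target 1 ✓ (second branch holds)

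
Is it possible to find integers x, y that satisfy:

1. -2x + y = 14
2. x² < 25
Yes

Take x = 0, y = 14. Substituting into each constraint:
  (1) -2(0) + 14 = 14 ✓
  (2) x² = (0)² = 0, and 0 < 25 ✓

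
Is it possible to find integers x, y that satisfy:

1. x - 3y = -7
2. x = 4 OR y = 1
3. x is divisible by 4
Yes

Take x = -4, y = 1. Substituting into each constraint:
  (1) (-4) - 3(1) = -7 ✓
  (2) y = 1, target 1 ✓ (second branch holds)
  (3) -4 = 4 × -1, remainder 0 ✓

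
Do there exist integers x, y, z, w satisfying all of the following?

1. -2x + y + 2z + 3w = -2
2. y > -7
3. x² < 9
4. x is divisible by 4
Yes

Take x = 0, y = -2, z = 0, w = 0. Substituting into each constraint:
  (1) -2(0) + (-2) + 2(0) + 3(0) = -2 ✓
  (2) -2 > -7 ✓
  (3) x² = (0)² = 0, and 0 < 9 ✓
  (4) 0 = 4 × 0, remainder 0 ✓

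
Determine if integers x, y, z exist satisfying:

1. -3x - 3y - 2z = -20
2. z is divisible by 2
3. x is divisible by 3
Yes

Take x = 0, y = 8, z = -2. Substituting into each constraint:
  (1) -3(0) - 3(8) - 2(-2) = -20 ✓
  (2) -2 = 2 × -1, remainder 0 ✓
  (3) 0 = 3 × 0, remainder 0 ✓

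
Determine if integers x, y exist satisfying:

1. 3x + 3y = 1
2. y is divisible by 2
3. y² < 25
No

Even the single constraint (3x + 3y = 1) is infeasible over the integers.

  - 3x + 3y = 1: every term on the left is divisible by 3, so the LHS ≡ 0 (mod 3), but the RHS 1 is not — no integer solution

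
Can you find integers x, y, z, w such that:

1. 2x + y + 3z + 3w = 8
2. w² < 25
Yes

Take x = 4, y = 0, z = 0, w = 0. Substituting into each constraint:
  (1) 2(4) + 0 + 3(0) + 3(0) = 8 ✓
  (2) w² = (0)² = 0, and 0 < 25 ✓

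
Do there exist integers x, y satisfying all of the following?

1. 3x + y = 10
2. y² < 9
Yes

Take x = 4, y = -2. Substituting into each constraint:
  (1) 3(4) + (-2) = 10 ✓
  (2) y² = (-2)² = 4, and 4 < 9 ✓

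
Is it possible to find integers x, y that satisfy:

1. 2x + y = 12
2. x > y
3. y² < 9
Yes

Take x = 5, y = 2. Substituting into each constraint:
  (1) 2(5) + 2 = 12 ✓
  (2) 5 > 2 ✓
  (3) y² = (2)² = 4, and 4 < 9 ✓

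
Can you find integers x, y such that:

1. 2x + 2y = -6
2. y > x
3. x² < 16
Yes

Take x = -2, y = -1. Substituting into each constraint:
  (1) 2(-2) + 2(-1) = -6 ✓
  (2) -1 > -2 ✓
  (3) x² = (-2)² = 4, and 4 < 16 ✓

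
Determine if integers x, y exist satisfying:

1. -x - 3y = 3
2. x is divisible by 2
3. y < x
Yes

Take x = 0, y = -1. Substituting into each constraint:
  (1) 0 - 3(-1) = 3 ✓
  (2) 0 = 2 × 0, remainder 0 ✓
  (3) -1 < 0 ✓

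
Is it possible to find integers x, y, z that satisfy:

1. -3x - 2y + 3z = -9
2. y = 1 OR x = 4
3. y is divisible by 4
Yes

Take x = 4, y = 0, z = 1. Substituting into each constraint:
  (1) -3(4) - 2(0) + 3(1) = -9 ✓
  (2) x = 4, target 4 ✓ (second branch holds)
  (3) 0 = 4 × 0, remainder 0 ✓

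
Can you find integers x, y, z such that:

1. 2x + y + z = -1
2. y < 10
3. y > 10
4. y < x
No

A contradictory subset is {y < 10, y > 10}. No integer assignment can satisfy these jointly:

  - y < 10: bounds one variable relative to a constant
  - y > 10: bounds one variable relative to a constant

Direct contradiction: the bounds on y require y ≥ 11 and y ≤ 9 simultaneously, which is empty.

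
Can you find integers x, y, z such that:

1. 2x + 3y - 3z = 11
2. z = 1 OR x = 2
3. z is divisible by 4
No

The full constraint system is jointly infeasible over the integers. Each constraint and what it forces:

  - 2x + 3y - 3z = 11: is a linear equation tying the variables together
  - z = 1 OR x = 2: forces a choice: either z = 1 or x = 2
  - z is divisible by 4: restricts z to multiples of 4

Split on the disjunction (z = 1 OR x = 2):
  • If z = 1: this contradicts the divisibility constraint — 1 is not a multiple of 4.
  • If x = 2: with x = 2, writing z = 4z', every remaining term of the linear equation is divisible by 3, so the left side is ≡ 0 (mod 3); but the right side 7 ≡ 1 (mod 3). No integers can satisfy it.
Both branches are infeasible, so the system has no integer solution.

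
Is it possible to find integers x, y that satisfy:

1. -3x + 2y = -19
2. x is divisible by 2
No

The full constraint system is jointly infeasible over the integers. Each constraint and what it forces:

  - -3x + 2y = -19: is a linear equation tying the variables together
  - x is divisible by 2: restricts x to multiples of 2

Modular obstruction: writing x = 2x', every remaining term of the linear equation is divisible by 2, so the left side is ≡ 0 (mod 2); but the right side -19 ≡ 1 (mod 2). No integers can satisfy it.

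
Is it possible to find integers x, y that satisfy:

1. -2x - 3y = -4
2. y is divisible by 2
Yes

Take x = 2, y = 0. Substituting into each constraint:
  (1) -2(2) - 3(0) = -4 ✓
  (2) 0 = 2 × 0, remainder 0 ✓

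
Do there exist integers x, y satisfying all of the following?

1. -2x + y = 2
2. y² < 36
Yes

Take x = 0, y = 2. Substituting into each constraint:
  (1) -2(0) + 2 = 2 ✓
  (2) y² = (2)² = 4, and 4 < 36 ✓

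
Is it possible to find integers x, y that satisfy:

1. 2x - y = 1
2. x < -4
Yes

Take x = -5, y = -11. Substituting into each constraint:
  (1) 2(-5) + 11 = 1 ✓
  (2) -5 < -4 ✓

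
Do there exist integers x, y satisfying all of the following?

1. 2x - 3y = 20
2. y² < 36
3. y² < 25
Yes

Take x = 10, y = 0. Substituting into each constraint:
  (1) 2(10) - 3(0) = 20 ✓
  (2) y² = (0)² = 0, and 0 < 36 ✓
  (3) y² = (0)² = 0, and 0 < 25 ✓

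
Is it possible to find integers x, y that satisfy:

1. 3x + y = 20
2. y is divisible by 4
Yes

Take x = 4, y = 8. Substituting into each constraint:
  (1) 3(4) + 8 = 20 ✓
  (2) 8 = 4 × 2, remainder 0 ✓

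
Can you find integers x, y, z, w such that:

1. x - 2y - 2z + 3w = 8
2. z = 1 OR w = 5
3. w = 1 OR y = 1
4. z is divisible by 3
Yes

Take x = 1, y = 1, z = 3, w = 5. Substituting into each constraint:
  (1) 1 - 2(1) - 2(3) + 3(5) = 8 ✓
  (2) w = 5, target 5 ✓ (second branch holds)
  (3) y = 1, target 1 ✓ (second branch holds)
  (4) 3 = 3 × 1, remainder 0 ✓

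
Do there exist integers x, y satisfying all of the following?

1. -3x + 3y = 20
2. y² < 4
No

Even the single constraint (-3x + 3y = 20) is infeasible over the integers.

  - -3x + 3y = 20: every term on the left is divisible by 3, so the LHS ≡ 0 (mod 3), but the RHS 20 is not — no integer solution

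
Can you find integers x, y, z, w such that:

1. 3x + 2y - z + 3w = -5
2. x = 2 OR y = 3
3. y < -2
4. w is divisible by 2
Yes

Take x = 2, y = -3, z = 5, w = 0. Substituting into each constraint:
  (1) 3(2) + 2(-3) + (-5) + 3(0) = -5 ✓
  (2) x = 2, target 2 ✓ (first branch holds)
  (3) -3 < -2 ✓
  (4) 0 = 2 × 0, remainder 0 ✓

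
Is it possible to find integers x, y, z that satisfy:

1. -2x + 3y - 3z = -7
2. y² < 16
Yes

Take x = 2, y = -1, z = 0. Substituting into each constraint:
  (1) -2(2) + 3(-1) - 3(0) = -7 ✓
  (2) y² = (-1)² = 1, and 1 < 16 ✓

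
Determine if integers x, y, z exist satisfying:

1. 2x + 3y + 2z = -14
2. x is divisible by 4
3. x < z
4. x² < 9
Yes

Take x = 0, y = -6, z = 2. Substituting into each constraint:
  (1) 2(0) + 3(-6) + 2(2) = -14 ✓
  (2) 0 = 4 × 0, remainder 0 ✓
  (3) 0 < 2 ✓
  (4) x² = (0)² = 0, and 0 < 9 ✓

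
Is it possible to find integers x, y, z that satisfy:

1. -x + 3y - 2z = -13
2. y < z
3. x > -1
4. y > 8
Yes

Take x = 20, y = 9, z = 10. Substituting into each constraint:
  (1) (-20) + 3(9) - 2(10) = -13 ✓
  (2) 9 < 10 ✓
  (3) 20 > -1 ✓
  (4) 9 > 8 ✓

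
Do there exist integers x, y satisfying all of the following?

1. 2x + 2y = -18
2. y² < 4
Yes

Take x = -9, y = 0. Substituting into each constraint:
  (1) 2(-9) + 2(0) = -18 ✓
  (2) y² = (0)² = 0, and 0 < 4 ✓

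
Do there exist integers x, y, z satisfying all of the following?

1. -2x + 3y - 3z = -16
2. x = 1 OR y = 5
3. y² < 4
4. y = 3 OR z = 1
No

A contradictory subset is {-2x + 3y - 3z = -16, x = 1 OR y = 5, y² < 4}. No integer assignment can satisfy these jointly:

  - -2x + 3y - 3z = -16: is a linear equation tying the variables together
  - x = 1 OR y = 5: forces a choice: either x = 1 or y = 5
  - y² < 4: restricts y to |y| ≤ 1

Split on the disjunction (x = 1 OR y = 5):
  • If x = 1: with x = 1, every remaining term of the linear equation is divisible by 3, so the left side is ≡ 0 (mod 3); but the right side -14 ≡ 1 (mod 3). No integers can satisfy it.
  • If y = 5: this contradicts y² < 4, which requires |y| ≤ 1.
Both branches are infeasible, so the system has no integer solution.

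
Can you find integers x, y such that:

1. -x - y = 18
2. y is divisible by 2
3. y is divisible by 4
Yes

Take x = -18, y = 0. Substituting into each constraint:
  (1) 18 + 0 = 18 ✓
  (2) 0 = 2 × 0, remainder 0 ✓
  (3) 0 = 4 × 0, remainder 0 ✓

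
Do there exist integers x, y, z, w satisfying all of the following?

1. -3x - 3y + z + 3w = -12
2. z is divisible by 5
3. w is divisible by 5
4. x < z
Yes

Take x = -1, y = 5, z = 0, w = 0. Substituting into each constraint:
  (1) -3(-1) - 3(5) + 0 + 3(0) = -12 ✓
  (2) 0 = 5 × 0, remainder 0 ✓
  (3) 0 = 5 × 0, remainder 0 ✓
  (4) -1 < 0 ✓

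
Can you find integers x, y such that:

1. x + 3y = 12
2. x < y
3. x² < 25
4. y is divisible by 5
Yes

Take x = -3, y = 5. Substituting into each constraint:
  (1) (-3) + 3(5) = 12 ✓
  (2) -3 < 5 ✓
  (3) x² = (-3)² = 9, and 9 < 25 ✓
  (4) 5 = 5 × 1, remainder 0 ✓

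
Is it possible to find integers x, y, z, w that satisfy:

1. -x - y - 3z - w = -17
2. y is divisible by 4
Yes

Take x = 0, y = 0, z = 0, w = 17. Substituting into each constraint:
  (1) 0 + 0 - 3(0) + (-17) = -17 ✓
  (2) 0 = 4 × 0, remainder 0 ✓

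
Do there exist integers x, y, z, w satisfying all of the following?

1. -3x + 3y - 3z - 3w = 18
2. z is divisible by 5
Yes

Take x = -6, y = 0, z = 0, w = 0. Substituting into each constraint:
  (1) -3(-6) + 3(0) - 3(0) - 3(0) = 18 ✓
  (2) 0 = 5 × 0, remainder 0 ✓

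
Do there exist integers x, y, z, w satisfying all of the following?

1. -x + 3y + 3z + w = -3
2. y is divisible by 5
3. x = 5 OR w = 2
Yes

Take x = -1, y = 0, z = -2, w = 2. Substituting into each constraint:
  (1) 1 + 3(0) + 3(-2) + 2 = -3 ✓
  (2) 0 = 5 × 0, remainder 0 ✓
  (3) w = 2, target 2 ✓ (second branch holds)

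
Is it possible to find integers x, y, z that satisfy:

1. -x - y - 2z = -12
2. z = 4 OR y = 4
Yes

Take x = 2, y = 4, z = 3. Substituting into each constraint:
  (1) (-2) + (-4) - 2(3) = -12 ✓
  (2) y = 4, target 4 ✓ (second branch holds)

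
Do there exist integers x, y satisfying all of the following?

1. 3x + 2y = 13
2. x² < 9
Yes

Take x = 1, y = 5. Substituting into each constraint:
  (1) 3(1) + 2(5) = 13 ✓
  (2) x² = (1)² = 1, and 1 < 9 ✓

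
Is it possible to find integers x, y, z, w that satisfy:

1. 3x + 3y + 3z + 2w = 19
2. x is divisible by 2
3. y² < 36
Yes

Take x = 0, y = 0, z = 5, w = 2. Substituting into each constraint:
  (1) 3(0) + 3(0) + 3(5) + 2(2) = 19 ✓
  (2) 0 = 2 × 0, remainder 0 ✓
  (3) y² = (0)² = 0, and 0 < 36 ✓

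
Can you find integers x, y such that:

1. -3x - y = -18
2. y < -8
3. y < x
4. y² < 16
No

A contradictory subset is {y < -8, y² < 16}. No integer assignment can satisfy these jointly:

  - y < -8: bounds one variable relative to a constant
  - y² < 16: restricts y to |y| ≤ 3

Direct contradiction: the bounds on y require y ≥ -3 and y ≤ -9 simultaneously, which is empty.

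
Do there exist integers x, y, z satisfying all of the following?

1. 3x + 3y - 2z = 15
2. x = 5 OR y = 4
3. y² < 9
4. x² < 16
No

A contradictory subset is {x = 5 OR y = 4, y² < 9, x² < 16}. No integer assignment can satisfy these jointly:

  - x = 5 OR y = 4: forces a choice: either x = 5 or y = 4
  - y² < 9: restricts y to |y| ≤ 2
  - x² < 16: restricts x to |x| ≤ 3

Split on the disjunction (x = 5 OR y = 4):
  • If x = 5: this contradicts x² < 16, which requires |x| ≤ 3.
  • If y = 4: this contradicts y² < 9, which requires |y| ≤ 2.
Both branches are infeasible, so the system has no integer solution.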